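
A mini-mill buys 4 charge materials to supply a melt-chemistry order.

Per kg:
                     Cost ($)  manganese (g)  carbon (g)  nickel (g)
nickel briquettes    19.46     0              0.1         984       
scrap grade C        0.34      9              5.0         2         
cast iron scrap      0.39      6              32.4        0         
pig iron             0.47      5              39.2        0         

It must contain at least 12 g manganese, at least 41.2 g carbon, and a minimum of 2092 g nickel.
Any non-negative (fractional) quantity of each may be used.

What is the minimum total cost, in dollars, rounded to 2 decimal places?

$42.00

Let x1 = kg of nickel briquettes, x2 = kg of scrap grade C, x3 = kg of cast iron scrap, x4 = kg of pig iron.
Minimize 19.46x1 + 0.34x2 + 0.39x3 + 0.47x4 s.t.:
  9x2 + 6x3 + 5x4 ≥ 12   (manganese)
  0.1x1 + 5x2 + 32.4x3 + 39.2x4 ≥ 41.2   (carbon)
  984x1 + 2x2 ≥ 2092   (nickel)
  x1, x2, x3, x4 ≥ 0.
The cheapest feasible vertex uses only nickel briquettes, scrap grade C, cast iron scrap; pig iron is not used. Binding constraints: manganese, carbon, nickel.
Solving gives x1 = 2.125, x2 = 0.5462, x3 = 1.181.
Hence cost = 19.46·2.125 + 0.34·0.5462 + 0.39·1.181 = $41.9988.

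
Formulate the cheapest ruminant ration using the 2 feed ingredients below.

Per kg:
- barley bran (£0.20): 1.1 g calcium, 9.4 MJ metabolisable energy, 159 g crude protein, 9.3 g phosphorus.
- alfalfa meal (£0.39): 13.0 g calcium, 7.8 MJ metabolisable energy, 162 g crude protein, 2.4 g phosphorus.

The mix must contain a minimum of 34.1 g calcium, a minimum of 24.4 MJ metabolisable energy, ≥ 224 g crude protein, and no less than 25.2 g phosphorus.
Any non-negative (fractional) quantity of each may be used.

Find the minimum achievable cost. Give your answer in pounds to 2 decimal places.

£1.37

Treat it as an LP. Let x1 = kg of barley bran, x2 = kg of alfalfa meal.
Minimise 0.2x1 + 0.39x2 with:
  1.1x1 + 13x2 ≥ 34.1   (calcium)
  9.4x1 + 7.8x2 ≥ 24.4   (metabolisable energy)
  159x1 + 162x2 ≥ 224   (crude protein)
  9.3x1 + 2.4x2 ≥ 25.2   (phosphorus)
  x1, x2 ≥ 0.
Both inputs are positive at the optimum. Binding constraints: calcium and phosphorus.
That vertex is x1 = 2.078, x2 = 2.447.
Hence cost = 0.2·2.078 + 0.39·2.447 = £1.3699.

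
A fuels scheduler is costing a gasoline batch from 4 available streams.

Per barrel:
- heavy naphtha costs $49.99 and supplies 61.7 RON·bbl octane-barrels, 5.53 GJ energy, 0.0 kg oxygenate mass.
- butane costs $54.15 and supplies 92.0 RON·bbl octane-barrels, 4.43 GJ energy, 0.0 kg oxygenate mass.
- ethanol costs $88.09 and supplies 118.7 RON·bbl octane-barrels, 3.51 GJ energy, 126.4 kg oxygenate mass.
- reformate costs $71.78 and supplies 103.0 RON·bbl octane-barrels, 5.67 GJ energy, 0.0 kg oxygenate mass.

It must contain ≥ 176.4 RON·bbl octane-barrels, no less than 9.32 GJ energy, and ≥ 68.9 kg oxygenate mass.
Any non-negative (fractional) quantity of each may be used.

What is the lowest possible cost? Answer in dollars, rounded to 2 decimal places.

$124.60

Let x1 = barrels of heavy naphtha, x2 = barrels of butane, x3 = barrels of ethanol, x4 = barrels of reformate.
Minimize 49.99x1 + 54.15x2 + 88.09x3 + 71.78x4 s.t.:
  61.7x1 + 92x2 + 118.7x3 + 103x4 ≥ 176.4   (octane-barrels)
  5.53x1 + 4.43x2 + 3.51x3 + 5.67x4 ≥ 9.32   (energy)
  126.4x3 ≥ 68.9   (oxygenate mass)
  x1, x2, x3, x4 ≥ 0.
At the optimum only heavy naphtha, butane, ethanol are positive (reformate = 0). There the octane-barrels, energy, oxygenate mass constraints are tight.
Solving gives x1 = 0.7926, x2 = 0.6825, x3 = 0.5451.
Hence cost = 49.99·0.7926 + 54.15·0.6825 + 88.09·0.5451 = $124.5973.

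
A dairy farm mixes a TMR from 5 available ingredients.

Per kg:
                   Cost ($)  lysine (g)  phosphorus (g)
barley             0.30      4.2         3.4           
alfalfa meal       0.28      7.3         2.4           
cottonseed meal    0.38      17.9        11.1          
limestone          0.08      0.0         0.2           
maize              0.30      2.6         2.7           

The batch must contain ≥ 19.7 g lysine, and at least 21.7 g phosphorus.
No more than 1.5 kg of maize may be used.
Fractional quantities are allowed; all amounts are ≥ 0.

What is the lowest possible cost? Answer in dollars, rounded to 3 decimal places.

$0.743

Treat it as an LP. Let x1 = kg of barley, x2 = kg of alfalfa meal, x3 = kg of cottonseed meal, x4 = kg of limestone, x5 = kg of maize.
Minimize 0.3x1 + 0.28x2 + 0.38x3 + 0.08x4 + 0.3x5 with:
  4.2x1 + 7.3x2 + 17.9x3 + 2.6x5 ≥ 19.7   (lysine)
  3.4x1 + 2.4x2 + 11.1x3 + 0.2x4 + 2.7x5 ≥ 21.7   (phosphorus)
  x5 ≤ 1.5
  x1, x2, x3, x4, x5 ≥ 0.
The optimal basis is {cottonseed meal}; barley, alfalfa meal, limestone, maize drop out. There the phosphorus constraint is tight.
Optimal quantities: cottonseed meal = 1.955 kg.
Objective = 0.38·1.955 = 0.74290.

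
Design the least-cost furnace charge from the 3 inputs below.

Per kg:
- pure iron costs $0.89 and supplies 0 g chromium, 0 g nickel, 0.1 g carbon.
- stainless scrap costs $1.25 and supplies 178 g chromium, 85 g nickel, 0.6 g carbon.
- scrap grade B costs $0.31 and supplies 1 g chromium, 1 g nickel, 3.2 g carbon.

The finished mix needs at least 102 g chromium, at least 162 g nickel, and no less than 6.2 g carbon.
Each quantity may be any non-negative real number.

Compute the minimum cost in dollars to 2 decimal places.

Let x1 = kg of pure iron, x2 = kg of stainless scrap, x3 = kg of scrap grade B.
min 0.89x1 + 1.25x2 + 0.31x3 with:
  178x2 + 1x3 ≥ 102   (chromium)
  85x2 + 1x3 ≥ 162   (nickel)
  0.1x1 + 0.6x2 + 3.2x3 ≥ 6.2   (carbon)
  x1, x2, x3 ≥ 0.
The minimum-cost mix takes nothing from pure iron — only stainless scrap, scrap grade B. Binding constraints: nickel and carbon.
That vertex is x2 = 1.887, x3 = 1.584.
Hence cost = 1.25·1.887 + 0.31·1.584 = $2.8498.

$2.85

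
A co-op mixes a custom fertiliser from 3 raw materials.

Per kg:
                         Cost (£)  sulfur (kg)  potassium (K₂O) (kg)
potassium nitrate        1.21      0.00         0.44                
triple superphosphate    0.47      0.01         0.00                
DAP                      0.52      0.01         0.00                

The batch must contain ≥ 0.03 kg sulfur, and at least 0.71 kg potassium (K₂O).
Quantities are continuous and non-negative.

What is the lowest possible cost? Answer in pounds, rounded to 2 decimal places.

Treat it as an LP. Let x1 = kg of potassium nitrate, x2 = kg of triple superphosphate, x3 = kg of DAP.
Minimize 1.21x1 + 0.47x2 + 0.52x3 subject to:
  0.01x2 + 0.01x3 ≥ 0.03   (sulfur)
  0.44x1 ≥ 0.71   (potassium (K₂O))
  x1, x2, x3 ≥ 0.
At the optimum only potassium nitrate, triple superphosphate are positive (DAP = 0). Binding constraints: sulfur and potassium (K₂O).
Optimal quantities: potassium nitrate = 1.614 kg, triple superphosphate = 3 kg.
Total cost: 1.21·1.614 + 0.47·3 = 3.3629.

£3.36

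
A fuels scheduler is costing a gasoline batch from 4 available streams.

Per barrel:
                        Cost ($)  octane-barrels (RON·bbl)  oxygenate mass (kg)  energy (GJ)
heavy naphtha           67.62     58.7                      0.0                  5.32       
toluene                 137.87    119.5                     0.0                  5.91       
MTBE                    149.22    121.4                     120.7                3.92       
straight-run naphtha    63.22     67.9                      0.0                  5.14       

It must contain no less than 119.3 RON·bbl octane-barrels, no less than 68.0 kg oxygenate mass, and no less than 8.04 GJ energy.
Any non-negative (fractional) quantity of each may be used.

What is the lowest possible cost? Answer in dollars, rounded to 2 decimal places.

Let x1 = barrels of heavy naphtha, x2 = barrels of toluene, x3 = barrels of MTBE, x4 = barrels of straight-run naphtha.
Minimize 67.62x1 + 137.87x2 + 149.22x3 + 63.22x4 with:
  58.7x1 + 119.5x2 + 121.4x3 + 67.9x4 ≥ 119.3   (octane-barrels)
  120.7x3 ≥ 68   (oxygenate mass)
  5.32x1 + 5.91x2 + 3.92x3 + 5.14x4 ≥ 8.04   (energy)
  x1, x2, x3, x4 ≥ 0.
The cheapest feasible vertex uses only MTBE, straight-run naphtha; heavy naphtha, toluene are not used. There the oxygenate mass and energy constraints are tight.
So MTBE = 0.56338 barrels, straight-run naphtha = 1.1345 barrels.
Hence cost = 149.22·0.56338 + 63.22·1.1345 = $155.7907.

$155.79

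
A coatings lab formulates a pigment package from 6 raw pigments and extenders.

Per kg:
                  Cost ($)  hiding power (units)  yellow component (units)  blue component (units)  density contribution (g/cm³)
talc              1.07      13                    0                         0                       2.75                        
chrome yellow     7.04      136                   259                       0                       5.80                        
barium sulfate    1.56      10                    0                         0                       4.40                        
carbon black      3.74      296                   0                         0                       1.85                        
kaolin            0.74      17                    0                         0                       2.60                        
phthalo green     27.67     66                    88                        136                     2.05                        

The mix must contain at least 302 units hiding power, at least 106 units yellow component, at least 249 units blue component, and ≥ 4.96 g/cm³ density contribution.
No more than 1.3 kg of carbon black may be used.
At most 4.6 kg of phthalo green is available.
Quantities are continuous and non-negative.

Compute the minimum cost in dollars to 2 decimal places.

$52.97

Let x1 = kg of talc, x2 = kg of chrome yellow, x3 = kg of barium sulfate, x4 = kg of carbon black, x5 = kg of kaolin, x6 = kg of phthalo green.
Minimize 1.07x1 + 7.04x2 + 1.56x3 + 3.74x4 + 0.74x5 + 27.67x6 subject to:
  13x1 + 136x2 + 10x3 + 296x4 + 17x5 + 66x6 ≥ 302   (hiding power)
  259x2 + 88x6 ≥ 106   (yellow component)
  136x6 ≥ 249   (blue component)
  2.75x1 + 5.8x2 + 4.4x3 + 1.85x4 + 2.6x5 + 2.05x6 ≥ 4.96   (density contribution)
  x4 ≤ 1.3
  x6 ≤ 4.6
  x1, x2, x3, x4, x5, x6 ≥ 0.
At the optimum only carbon black, kaolin, phthalo green are positive (talc, chrome yellow, barium sulfate = 0). The hiding power, blue component, density contribution requirements are met with equality.
So carbon black = 0.6103 kg, kaolin = 0.02985 kg, phthalo green = 1.831 kg.
Objective = 3.74·0.6103 + 0.74·0.02985 + 27.67·1.831 = 52.9684.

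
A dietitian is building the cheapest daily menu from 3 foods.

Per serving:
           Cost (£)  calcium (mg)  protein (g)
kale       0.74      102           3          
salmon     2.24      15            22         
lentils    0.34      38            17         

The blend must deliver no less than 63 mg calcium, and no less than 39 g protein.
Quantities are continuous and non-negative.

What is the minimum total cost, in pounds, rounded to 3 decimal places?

£0.780

Set it up as a linear program. Let x1 = servings of kale, x2 = servings of salmon, x3 = servings of lentils.
Minimise 0.74x1 + 2.24x2 + 0.34x3 s.t.:
  102x1 + 15x2 + 38x3 ≥ 63   (calcium)
  3x1 + 22x2 + 17x3 ≥ 39   (protein)
  x1, x2, x3 ≥ 0.
The cheapest feasible vertex uses only lentils; kale, salmon are not used. The protein requirement is met with equality.
So lentils = 2.294 servings.
Objective = 0.34·2.294 = 0.77996.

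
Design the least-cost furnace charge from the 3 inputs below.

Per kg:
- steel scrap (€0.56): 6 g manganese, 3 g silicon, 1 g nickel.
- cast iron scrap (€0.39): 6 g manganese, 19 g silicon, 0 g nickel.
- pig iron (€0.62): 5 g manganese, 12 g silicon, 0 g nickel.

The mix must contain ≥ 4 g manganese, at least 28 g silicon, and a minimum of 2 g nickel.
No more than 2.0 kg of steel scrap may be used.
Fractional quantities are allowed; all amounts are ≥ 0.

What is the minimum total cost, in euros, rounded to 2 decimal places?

€1.57

This is a linear program. Let x1 = kg of steel scrap, x2 = kg of cast iron scrap, x3 = kg of pig iron.
min 0.56x1 + 0.39x2 + 0.62x3 s.t.:
  6x1 + 6x2 + 5x3 ≥ 4   (manganese)
  3x1 + 19x2 + 12x3 ≥ 28   (silicon)
  1x1 ≥ 2   (nickel)
  x1 ≤ 2
  x1, x2, x3 ≥ 0.
The optimal basis is {steel scrap, cast iron scrap}; pig iron drops out. The silicon, nickel, the steel scrap cap requirements are met with equality.
Optimal quantities: steel scrap = 2 kg, cast iron scrap = 1.158 kg.
Objective = 0.56·2 + 0.39·1.158 = 1.5716.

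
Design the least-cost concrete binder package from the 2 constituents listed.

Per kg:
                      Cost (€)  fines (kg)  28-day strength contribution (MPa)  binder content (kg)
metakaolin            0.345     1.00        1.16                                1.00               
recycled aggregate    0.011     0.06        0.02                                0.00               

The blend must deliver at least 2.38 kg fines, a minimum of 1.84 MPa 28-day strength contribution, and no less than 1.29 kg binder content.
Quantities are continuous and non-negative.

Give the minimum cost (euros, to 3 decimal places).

Treat it as an LP. Let x1 = kg of metakaolin, x2 = kg of recycled aggregate.
min 0.345x1 + 0.011x2 s.t.:
  1x1 + 0.06x2 ≥ 2.38   (fines)
  1.16x1 + 0.02x2 ≥ 1.84   (28-day strength contribution)
  1x1 ≥ 1.29   (binder content)
  x1, x2 ≥ 0.
Both inputs are positive at the optimum. The fines and binder content requirements are met with equality.
So metakaolin = 1.29 kg, recycled aggregate = 18.17 kg.
Hence cost = 0.345·1.29 + 0.011·18.17 = €0.64492.

€0.645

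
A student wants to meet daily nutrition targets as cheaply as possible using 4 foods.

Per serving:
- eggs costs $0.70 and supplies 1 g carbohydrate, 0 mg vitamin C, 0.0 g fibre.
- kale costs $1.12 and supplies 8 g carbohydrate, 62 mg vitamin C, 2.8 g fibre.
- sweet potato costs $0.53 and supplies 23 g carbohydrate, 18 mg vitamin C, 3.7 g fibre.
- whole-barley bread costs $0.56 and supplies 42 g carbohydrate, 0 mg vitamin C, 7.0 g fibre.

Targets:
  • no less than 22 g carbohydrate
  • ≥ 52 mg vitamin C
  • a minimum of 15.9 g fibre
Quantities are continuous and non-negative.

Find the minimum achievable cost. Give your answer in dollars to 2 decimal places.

$1.95

Let x1 = servings of eggs, x2 = servings of kale, x3 = servings of sweet potato, x4 = servings of whole-barley bread.
Minimize 0.7x1 + 1.12x2 + 0.53x3 + 0.56x4 with:
  1x1 + 8x2 + 23x3 + 42x4 ≥ 22   (carbohydrate)
  62x2 + 18x3 ≥ 52   (vitamin C)
  2.8x2 + 3.7x3 + 7x4 ≥ 15.9   (fibre)
  x1, x2, x3, x4 ≥ 0.
At the optimum only sweet potato, whole-barley bread are positive (eggs, kale = 0). The vitamin C and fibre requirements are met with equality.
Optimal quantities: sweet potato = 2.889 servings, whole-barley bread = 0.7444 servings.
Hence cost = 0.53·2.889 + 0.56·0.7444 = $1.9480.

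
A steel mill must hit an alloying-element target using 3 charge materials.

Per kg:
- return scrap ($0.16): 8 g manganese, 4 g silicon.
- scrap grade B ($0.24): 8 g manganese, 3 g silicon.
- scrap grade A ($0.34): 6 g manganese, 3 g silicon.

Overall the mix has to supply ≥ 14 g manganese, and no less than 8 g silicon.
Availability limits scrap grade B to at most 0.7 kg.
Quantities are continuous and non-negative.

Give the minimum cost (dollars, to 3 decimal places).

$0.320

This is a linear program. Let x1 = kg of return scrap, x2 = kg of scrap grade B, x3 = kg of scrap grade A.
min 0.16x1 + 0.24x2 + 0.34x3 subject to:
  8x1 + 8x2 + 6x3 ≥ 14   (manganese)
  4x1 + 3x2 + 3x3 ≥ 8   (silicon)
  x2 ≤ 0.7
  x1, x2, x3 ≥ 0.
The optimal basis is {return scrap}; scrap grade B, scrap grade A drop out. The silicon requirement is met with equality.
Solving gives x1 = 2.
Objective = 0.16·2 = 0.32000.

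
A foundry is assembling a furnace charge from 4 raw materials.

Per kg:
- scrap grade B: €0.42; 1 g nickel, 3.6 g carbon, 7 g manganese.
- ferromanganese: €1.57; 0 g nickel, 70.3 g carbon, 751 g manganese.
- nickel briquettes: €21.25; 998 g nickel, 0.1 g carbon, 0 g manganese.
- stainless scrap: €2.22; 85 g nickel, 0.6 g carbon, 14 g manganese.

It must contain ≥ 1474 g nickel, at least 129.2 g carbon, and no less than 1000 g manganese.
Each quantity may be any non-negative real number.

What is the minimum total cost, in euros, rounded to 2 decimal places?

€34.27

Let x1 = kg of scrap grade B, x2 = kg of ferromanganese, x3 = kg of nickel briquettes, x4 = kg of stainless scrap.
min 0.42x1 + 1.57x2 + 21.25x3 + 2.22x4 s.t.:
  1x1 + 998x3 + 85x4 ≥ 1474   (nickel)
  3.6x1 + 70.3x2 + 0.1x3 + 0.6x4 ≥ 129.2   (carbon)
  7x1 + 751x2 + 14x4 ≥ 1000   (manganese)
  x1, x2, x3, x4 ≥ 0.
The minimum-cost mix takes nothing from scrap grade B, stainless scrap — only ferromanganese, nickel briquettes. The nickel and carbon requirements are met with equality.
So ferromanganese = 1.836 kg, nickel briquettes = 1.477 kg.
Hence cost = 1.57·1.836 + 21.25·1.477 = €34.2688.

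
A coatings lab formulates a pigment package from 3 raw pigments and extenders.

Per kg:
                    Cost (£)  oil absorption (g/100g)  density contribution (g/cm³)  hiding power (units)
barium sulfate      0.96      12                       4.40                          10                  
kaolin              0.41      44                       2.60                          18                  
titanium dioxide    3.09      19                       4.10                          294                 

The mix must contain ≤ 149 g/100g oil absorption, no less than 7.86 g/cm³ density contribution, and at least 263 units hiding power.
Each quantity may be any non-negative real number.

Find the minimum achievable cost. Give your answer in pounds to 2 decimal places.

£3.16

Let x1 = kg of barium sulfate, x2 = kg of kaolin, x3 = kg of titanium dioxide.
min 0.96x1 + 0.41x2 + 3.09x3 with:
  12x1 + 44x2 + 19x3 ≤ 149   (oil absorption)
  4.4x1 + 2.6x2 + 4.1x3 ≥ 7.86   (density contribution)
  10x1 + 18x2 + 294x3 ≥ 263   (hiding power)
  x1, x2, x3 ≥ 0.
At the optimum only kaolin, titanium dioxide are positive (barium sulfate = 0). The density contribution and hiding power requirements are met with equality.
Optimal quantities: kaolin = 1.785 kg, titanium dioxide = 0.7853 kg.
Hence cost = 0.41·1.785 + 3.09·0.7853 = £3.1584.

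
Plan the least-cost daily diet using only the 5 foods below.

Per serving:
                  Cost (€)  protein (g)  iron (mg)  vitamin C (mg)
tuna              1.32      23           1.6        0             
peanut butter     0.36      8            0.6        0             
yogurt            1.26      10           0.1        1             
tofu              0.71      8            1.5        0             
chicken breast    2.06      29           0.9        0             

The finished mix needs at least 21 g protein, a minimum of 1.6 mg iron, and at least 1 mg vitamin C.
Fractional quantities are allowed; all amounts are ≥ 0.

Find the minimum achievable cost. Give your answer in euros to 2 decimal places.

This is a linear program. Let x1 = servings of tuna, x2 = servings of peanut butter, x3 = servings of yogurt, x4 = servings of tofu, x5 = servings of chicken breast.
Minimise 1.32x1 + 0.36x2 + 1.26x3 + 0.71x4 + 2.06x5 with:
  23x1 + 8x2 + 10x3 + 8x4 + 29x5 ≥ 21   (protein)
  1.6x1 + 0.6x2 + 0.1x3 + 1.5x4 + 0.9x5 ≥ 1.6   (iron)
  1x3 ≥ 1   (vitamin C)
  x1, x2, x3, x4, x5 ≥ 0.
The minimum-cost mix takes nothing from tuna, chicken breast — only peanut butter, yogurt, tofu. There the protein, iron, vitamin C constraints are tight.
Optimal quantities: peanut butter = 0.625 servings, yogurt = 1 serving, tofu = 0.75 servings.
Hence cost = 0.36·0.625 + 1.26·1 + 0.71·0.75 = €2.0175.

€2.02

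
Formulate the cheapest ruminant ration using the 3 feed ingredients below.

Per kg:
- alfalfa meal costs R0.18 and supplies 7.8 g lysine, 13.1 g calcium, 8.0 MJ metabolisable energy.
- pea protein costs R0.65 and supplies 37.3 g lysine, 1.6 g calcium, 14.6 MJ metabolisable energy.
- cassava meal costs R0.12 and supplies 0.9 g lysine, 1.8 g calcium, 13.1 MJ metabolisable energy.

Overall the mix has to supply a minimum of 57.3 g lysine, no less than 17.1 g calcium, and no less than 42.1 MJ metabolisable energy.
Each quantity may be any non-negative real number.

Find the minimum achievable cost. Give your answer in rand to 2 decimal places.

R1.16

Let x1 = kg of alfalfa meal, x2 = kg of pea protein, x3 = kg of cassava meal.
Minimize 0.18x1 + 0.65x2 + 0.12x3 subject to:
  7.8x1 + 37.3x2 + 0.9x3 ≥ 57.3   (lysine)
  13.1x1 + 1.6x2 + 1.8x3 ≥ 17.1   (calcium)
  8x1 + 14.6x2 + 13.1x3 ≥ 42.1   (metabolisable energy)
  x1, x2, x3 ≥ 0.
The optimal mix uses every input. Binding constraints: lysine, calcium, metabolisable energy.
That vertex is x1 = 0.9869, x2 = 1.302, x3 = 1.16.
Hence cost = 0.18·0.9869 + 0.65·1.302 + 0.12·1.16 = R1.1631.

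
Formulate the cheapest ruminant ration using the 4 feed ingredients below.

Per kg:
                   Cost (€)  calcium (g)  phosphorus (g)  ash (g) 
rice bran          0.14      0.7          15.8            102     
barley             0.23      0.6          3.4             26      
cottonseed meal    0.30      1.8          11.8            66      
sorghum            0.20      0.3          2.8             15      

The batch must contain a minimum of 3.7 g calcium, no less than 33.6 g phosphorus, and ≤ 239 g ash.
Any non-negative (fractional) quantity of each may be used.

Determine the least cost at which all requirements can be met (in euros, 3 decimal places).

This is a linear program. Let x1 = kg of rice bran, x2 = kg of barley, x3 = kg of cottonseed meal, x4 = kg of sorghum.
min 0.14x1 + 0.23x2 + 0.3x3 + 0.2x4 subject to:
  0.7x1 + 0.6x2 + 1.8x3 + 0.3x4 ≥ 3.7   (calcium)
  15.8x1 + 3.4x2 + 11.8x3 + 2.8x4 ≥ 33.6   (phosphorus)
  102x1 + 26x2 + 66x3 + 15x4 ≤ 239   (ash)
  x1, x2, x3, x4 ≥ 0.
The cheapest feasible vertex uses only rice bran, cottonseed meal; barley, sorghum are not used. Binding constraints: calcium and phosphorus.
That vertex is x1 = 0.8335, x3 = 1.731.
Cost = 0.14·0.8335 + 0.3·1.731 = 0.63599.

€0.636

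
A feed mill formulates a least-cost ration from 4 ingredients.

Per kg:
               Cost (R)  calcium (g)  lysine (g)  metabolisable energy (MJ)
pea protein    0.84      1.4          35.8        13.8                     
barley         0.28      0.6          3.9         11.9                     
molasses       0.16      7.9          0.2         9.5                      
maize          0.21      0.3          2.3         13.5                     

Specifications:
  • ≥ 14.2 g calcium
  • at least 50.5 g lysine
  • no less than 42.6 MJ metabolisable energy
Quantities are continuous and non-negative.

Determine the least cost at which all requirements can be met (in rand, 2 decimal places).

Let x1 = kg of pea protein, x2 = kg of barley, x3 = kg of molasses, x4 = kg of maize.
Minimize 0.84x1 + 0.28x2 + 0.16x3 + 0.21x4 s.t.:
  1.4x1 + 0.6x2 + 7.9x3 + 0.3x4 ≥ 14.2   (calcium)
  35.8x1 + 3.9x2 + 0.2x3 + 2.3x4 ≥ 50.5   (lysine)
  13.8x1 + 11.9x2 + 9.5x3 + 13.5x4 ≥ 42.6   (metabolisable energy)
  x1, x2, x3, x4 ≥ 0.
The optimal basis is {pea protein, molasses, maize}; barley drops out. Binding constraints: calcium, lysine, metabolisable energy.
Solving gives x1 = 1.358, x3 = 1.531, x4 = 0.6906.
Cost = 0.84·1.358 + 0.16·1.531 + 0.21·0.6906 = 1.5307.

R1.53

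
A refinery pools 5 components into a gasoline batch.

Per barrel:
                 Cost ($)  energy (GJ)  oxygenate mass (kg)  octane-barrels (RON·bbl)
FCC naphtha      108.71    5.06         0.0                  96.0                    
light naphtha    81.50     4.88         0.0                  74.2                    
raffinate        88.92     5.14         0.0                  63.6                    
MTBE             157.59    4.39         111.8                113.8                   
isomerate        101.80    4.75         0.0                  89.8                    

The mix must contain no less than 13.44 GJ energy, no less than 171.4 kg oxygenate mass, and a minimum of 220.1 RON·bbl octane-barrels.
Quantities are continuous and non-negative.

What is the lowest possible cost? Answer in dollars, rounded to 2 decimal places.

$353.66

Set it up as a linear program. Let x1 = barrels of FCC naphtha, x2 = barrels of light naphtha, x3 = barrels of raffinate, x4 = barrels of MTBE, x5 = barrels of isomerate.
Minimise 108.71x1 + 81.5x2 + 88.92x3 + 157.59x4 + 101.8x5 subject to:
  5.06x1 + 4.88x2 + 5.14x3 + 4.39x4 + 4.75x5 ≥ 13.44   (energy)
  111.8x4 ≥ 171.4   (oxygenate mass)
  96x1 + 74.2x2 + 63.6x3 + 113.8x4 + 89.8x5 ≥ 220.1   (octane-barrels)
  x1, x2, x3, x4, x5 ≥ 0.
The optimal basis is {light naphtha, MTBE}; FCC naphtha, raffinate, isomerate drop out. The energy and oxygenate mass requirements are met with equality.
That vertex is x2 = 1.3749, x4 = 1.5331.
Objective = 81.5·1.3749 + 157.59·1.5331 = 353.6556.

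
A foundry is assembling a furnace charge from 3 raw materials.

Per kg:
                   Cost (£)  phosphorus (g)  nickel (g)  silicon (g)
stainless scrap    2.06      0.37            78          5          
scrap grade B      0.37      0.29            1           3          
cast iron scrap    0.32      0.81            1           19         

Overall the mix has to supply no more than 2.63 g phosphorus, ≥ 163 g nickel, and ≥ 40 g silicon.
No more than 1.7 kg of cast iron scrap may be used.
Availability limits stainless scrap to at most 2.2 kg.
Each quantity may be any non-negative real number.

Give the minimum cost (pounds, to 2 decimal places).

£4.76

Let x1 = kg of stainless scrap, x2 = kg of scrap grade B, x3 = kg of cast iron scrap.
Minimize 2.06x1 + 0.37x2 + 0.32x3 with:
  0.37x1 + 0.29x2 + 0.81x3 ≤ 2.63   (phosphorus)
  78x1 + 1x2 + 1x3 ≥ 163   (nickel)
  5x1 + 3x2 + 19x3 ≥ 40   (silicon)
  x3 ≤ 1.7
  x1 ≤ 2.2
  x1, x2, x3 ≥ 0.
The cheapest feasible vertex uses only stainless scrap, cast iron scrap; scrap grade B is not used. There the nickel and silicon constraints are tight.
Optimal quantities: stainless scrap = 2.07 kg, cast iron scrap = 1.561 kg.
Objective = 2.06·2.07 + 0.32·1.561 = 4.7637.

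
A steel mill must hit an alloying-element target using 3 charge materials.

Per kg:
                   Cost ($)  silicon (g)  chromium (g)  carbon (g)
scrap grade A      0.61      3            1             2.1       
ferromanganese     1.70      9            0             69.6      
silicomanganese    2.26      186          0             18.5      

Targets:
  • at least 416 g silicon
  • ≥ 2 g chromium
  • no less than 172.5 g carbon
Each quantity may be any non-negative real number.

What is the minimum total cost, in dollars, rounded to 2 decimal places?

$9.15

Let x1 = kg of scrap grade A, x2 = kg of ferromanganese, x3 = kg of silicomanganese.
min 0.61x1 + 1.7x2 + 2.26x3 subject to:
  3x1 + 9x2 + 186x3 ≥ 416   (silicon)
  1x1 ≥ 2   (chromium)
  2.1x1 + 69.6x2 + 18.5x3 ≥ 172.5   (carbon)
  x1, x2, x3 ≥ 0.
All 3 inputs are positive at the optimum. There the silicon, chromium, carbon constraints are tight.
That vertex is x1 = 2, x2 = 1.856, x3 = 2.114.
Total cost: 0.61·2 + 1.7·1.856 + 2.26·2.114 = 9.1528.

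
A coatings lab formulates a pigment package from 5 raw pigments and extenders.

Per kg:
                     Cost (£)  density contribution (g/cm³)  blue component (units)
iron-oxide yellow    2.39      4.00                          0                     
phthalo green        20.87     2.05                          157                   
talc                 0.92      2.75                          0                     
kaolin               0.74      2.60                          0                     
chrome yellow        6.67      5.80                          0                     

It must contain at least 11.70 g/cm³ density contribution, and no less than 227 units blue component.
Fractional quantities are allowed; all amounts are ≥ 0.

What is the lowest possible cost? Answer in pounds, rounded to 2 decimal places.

Treat it as an LP. Let x1 = kg of iron-oxide yellow, x2 = kg of phthalo green, x3 = kg of talc, x4 = kg of kaolin, x5 = kg of chrome yellow.
Minimize 2.39x1 + 20.87x2 + 0.92x3 + 0.74x4 + 6.67x5 subject to:
  4x1 + 2.05x2 + 2.75x3 + 2.6x4 + 5.8x5 ≥ 11.7   (density contribution)
  157x2 ≥ 227   (blue component)
  x1, x2, x3, x4, x5 ≥ 0.
The minimum-cost mix takes nothing from iron-oxide yellow, talc, chrome yellow — only phthalo green, kaolin. The density contribution and blue component requirements are met with equality.
So phthalo green = 1.446 kg, kaolin = 3.36 kg.
Hence cost = 20.87·1.446 + 0.74·3.36 = £32.6644.

£32.66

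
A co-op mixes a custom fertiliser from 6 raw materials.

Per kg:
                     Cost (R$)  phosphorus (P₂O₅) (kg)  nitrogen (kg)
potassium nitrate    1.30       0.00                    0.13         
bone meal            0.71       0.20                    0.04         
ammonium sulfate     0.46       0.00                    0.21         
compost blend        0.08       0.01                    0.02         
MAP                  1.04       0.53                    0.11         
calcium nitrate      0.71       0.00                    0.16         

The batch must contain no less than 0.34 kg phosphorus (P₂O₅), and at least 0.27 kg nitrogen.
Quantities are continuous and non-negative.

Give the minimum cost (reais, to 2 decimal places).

R$1.10

Treat it as an LP. Let x1 = kg of potassium nitrate, x2 = kg of bone meal, x3 = kg of ammonium sulfate, x4 = kg of compost blend, x5 = kg of MAP, x6 = kg of calcium nitrate.
min 1.3x1 + 0.71x2 + 0.46x3 + 0.08x4 + 1.04x5 + 0.71x6 s.t.:
  0.2x2 + 0.01x4 + 0.53x5 ≥ 0.34   (phosphorus (P₂O₅))
  0.13x1 + 0.04x2 + 0.21x3 + 0.02x4 + 0.11x5 + 0.16x6 ≥ 0.27   (nitrogen)
  x1, x2, x3, x4, x5, x6 ≥ 0.
At the optimum only ammonium sulfate, MAP are positive (potassium nitrate, bone meal, compost blend, calcium nitrate = 0). There the phosphorus (P₂O₅) and nitrogen constraints are tight.
Solving gives x3 = 0.9497, x5 = 0.6415.
Hence cost = 0.46·0.9497 + 1.04·0.6415 = R$1.1040.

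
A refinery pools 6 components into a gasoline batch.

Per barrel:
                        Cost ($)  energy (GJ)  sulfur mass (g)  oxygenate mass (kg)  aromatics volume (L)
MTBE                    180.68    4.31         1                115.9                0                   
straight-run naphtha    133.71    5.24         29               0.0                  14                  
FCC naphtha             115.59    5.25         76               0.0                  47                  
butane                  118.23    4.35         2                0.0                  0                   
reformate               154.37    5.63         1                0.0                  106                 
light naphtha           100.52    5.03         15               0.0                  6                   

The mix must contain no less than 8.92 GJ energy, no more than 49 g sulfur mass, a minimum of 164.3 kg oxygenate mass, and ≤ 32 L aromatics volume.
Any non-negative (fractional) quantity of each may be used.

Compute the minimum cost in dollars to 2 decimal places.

$312.29

Let x1 = barrels of MTBE, x2 = barrels of straight-run naphtha, x3 = barrels of FCC naphtha, x4 = barrels of butane, x5 = barrels of reformate, x6 = barrels of light naphtha.
Minimize 180.68x1 + 133.71x2 + 115.59x3 + 118.23x4 + 154.37x5 + 100.52x6 with:
  4.31x1 + 5.24x2 + 5.25x3 + 4.35x4 + 5.63x5 + 5.03x6 ≥ 8.92   (energy)
  1x1 + 29x2 + 76x3 + 2x4 + 1x5 + 15x6 ≤ 49   (sulfur mass)
  115.9x1 ≥ 164.3   (oxygenate mass)
  14x2 + 47x3 + 106x5 + 6x6 ≤ 32   (aromatics volume)
  x1, x2, x3, x4, x5, x6 ≥ 0.
The optimal basis is {MTBE, light naphtha}; straight-run naphtha, FCC naphtha, butane, reformate drop out. Binding constraints: energy and oxygenate mass.
So MTBE = 1.4176 barrels, light naphtha = 0.55868 barrels.
Objective = 180.68·1.4176 + 100.52·0.55868 = 312.2905.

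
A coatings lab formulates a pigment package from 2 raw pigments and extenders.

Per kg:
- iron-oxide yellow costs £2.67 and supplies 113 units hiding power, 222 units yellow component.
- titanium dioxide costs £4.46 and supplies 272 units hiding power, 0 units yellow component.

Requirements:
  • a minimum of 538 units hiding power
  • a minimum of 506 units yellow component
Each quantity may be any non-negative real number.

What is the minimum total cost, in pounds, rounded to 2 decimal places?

£10.68

Let x1 = kg of iron-oxide yellow, x2 = kg of titanium dioxide.
Minimize 2.67x1 + 4.46x2 with:
  113x1 + 272x2 ≥ 538   (hiding power)
  222x1 ≥ 506   (yellow component)
  x1, x2 ≥ 0.
Both inputs are positive at the optimum. Binding constraints: hiding power and yellow component.
Solving gives x1 = 2.279, x2 = 1.031.
Total cost: 2.67·2.279 + 4.46·1.031 = 10.6832.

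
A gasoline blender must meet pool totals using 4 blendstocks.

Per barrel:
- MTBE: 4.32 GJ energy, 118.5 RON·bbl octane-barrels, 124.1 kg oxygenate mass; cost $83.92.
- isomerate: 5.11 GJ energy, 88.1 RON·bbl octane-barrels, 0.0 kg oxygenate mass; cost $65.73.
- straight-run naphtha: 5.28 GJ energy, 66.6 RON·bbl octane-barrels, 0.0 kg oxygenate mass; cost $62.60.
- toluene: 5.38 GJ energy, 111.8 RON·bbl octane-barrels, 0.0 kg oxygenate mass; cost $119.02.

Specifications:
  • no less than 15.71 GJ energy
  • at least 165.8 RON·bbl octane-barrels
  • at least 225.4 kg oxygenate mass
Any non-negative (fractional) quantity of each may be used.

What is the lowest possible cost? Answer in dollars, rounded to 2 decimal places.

Treat it as an LP. Let x1 = barrels of MTBE, x2 = barrels of isomerate, x3 = barrels of straight-run naphtha, x4 = barrels of toluene.
Minimise 83.92x1 + 65.73x2 + 62.6x3 + 119.02x4 with:
  4.32x1 + 5.11x2 + 5.28x3 + 5.38x4 ≥ 15.71   (energy)
  118.5x1 + 88.1x2 + 66.6x3 + 111.8x4 ≥ 165.8   (octane-barrels)
  124.1x1 ≥ 225.4   (oxygenate mass)
  x1, x2, x3, x4 ≥ 0.
The optimal basis is {MTBE, straight-run naphtha}; isomerate, toluene drop out. Binding constraints: energy and oxygenate mass.
Solving gives x1 = 1.8163, x3 = 1.4893.
Cost = 83.92·1.8163 + 62.6·1.4893 = 245.6541.

$245.65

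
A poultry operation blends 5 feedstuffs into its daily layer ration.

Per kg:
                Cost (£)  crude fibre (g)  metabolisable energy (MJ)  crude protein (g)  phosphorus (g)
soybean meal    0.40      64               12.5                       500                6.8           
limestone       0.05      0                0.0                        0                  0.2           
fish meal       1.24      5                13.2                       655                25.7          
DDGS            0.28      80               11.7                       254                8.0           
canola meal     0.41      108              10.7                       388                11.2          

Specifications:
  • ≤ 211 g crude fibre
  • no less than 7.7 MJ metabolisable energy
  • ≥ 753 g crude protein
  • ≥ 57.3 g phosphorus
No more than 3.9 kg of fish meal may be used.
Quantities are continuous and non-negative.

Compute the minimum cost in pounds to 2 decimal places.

£2.49

This is a linear program. Let x1 = kg of soybean meal, x2 = kg of limestone, x3 = kg of fish meal, x4 = kg of DDGS, x5 = kg of canola meal.
Minimize 0.4x1 + 0.05x2 + 1.24x3 + 0.28x4 + 0.41x5 s.t.:
  64x1 + 5x3 + 80x4 + 108x5 ≤ 211   (crude fibre)
  12.5x1 + 13.2x3 + 11.7x4 + 10.7x5 ≥ 7.7   (metabolisable energy)
  500x1 + 655x3 + 254x4 + 388x5 ≥ 753   (crude protein)
  6.8x1 + 0.2x2 + 25.7x3 + 8x4 + 11.2x5 ≥ 57.3   (phosphorus)
  x3 ≤ 3.9
  x1, x2, x3, x4, x5 ≥ 0.
The cheapest feasible vertex uses only fish meal, DDGS; soybean meal, limestone, canola meal are not used. There the crude fibre and phosphorus constraints are tight.
So fish meal = 1.4365 kg, DDGS = 2.5477 kg.
Total cost: 1.24·1.4365 + 0.28·2.5477 = 2.4946.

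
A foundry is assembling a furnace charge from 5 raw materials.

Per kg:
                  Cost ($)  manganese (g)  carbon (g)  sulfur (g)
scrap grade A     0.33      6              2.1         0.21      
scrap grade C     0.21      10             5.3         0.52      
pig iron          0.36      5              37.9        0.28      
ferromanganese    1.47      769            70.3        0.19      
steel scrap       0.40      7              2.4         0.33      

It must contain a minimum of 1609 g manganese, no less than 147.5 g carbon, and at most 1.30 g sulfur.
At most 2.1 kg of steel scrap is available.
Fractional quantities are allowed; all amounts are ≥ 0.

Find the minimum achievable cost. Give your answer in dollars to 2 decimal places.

Let x1 = kg of scrap grade A, x2 = kg of scrap grade C, x3 = kg of pig iron, x4 = kg of ferromanganese, x5 = kg of steel scrap.
Minimise 0.33x1 + 0.21x2 + 0.36x3 + 1.47x4 + 0.4x5 s.t.:
  6x1 + 10x2 + 5x3 + 769x4 + 7x5 ≥ 1609   (manganese)
  2.1x1 + 5.3x2 + 37.9x3 + 70.3x4 + 2.4x5 ≥ 147.5   (carbon)
  0.21x1 + 0.52x2 + 0.28x3 + 0.19x4 + 0.33x5 ≤ 1.3   (sulfur)
  x5 ≤ 2.1
  x1, x2, x3, x4, x5 ≥ 0.
The minimum-cost mix takes nothing from scrap grade A, scrap grade C, steel scrap — only pig iron, ferromanganese. There the manganese and carbon constraints are tight.
So pig iron = 0.01093 kg, ferromanganese = 2.092 kg.
Cost = 0.36·0.01093 + 1.47·2.092 = 3.0792.

$3.08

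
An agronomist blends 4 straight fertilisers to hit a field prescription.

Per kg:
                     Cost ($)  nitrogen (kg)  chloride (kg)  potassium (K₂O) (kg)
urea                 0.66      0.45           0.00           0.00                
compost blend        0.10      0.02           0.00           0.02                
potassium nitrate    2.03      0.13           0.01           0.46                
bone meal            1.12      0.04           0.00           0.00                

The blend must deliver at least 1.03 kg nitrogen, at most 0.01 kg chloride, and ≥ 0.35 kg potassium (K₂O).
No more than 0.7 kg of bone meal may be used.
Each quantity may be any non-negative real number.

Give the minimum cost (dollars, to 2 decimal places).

Let x1 = kg of urea, x2 = kg of compost blend, x3 = kg of potassium nitrate, x4 = kg of bone meal.
Minimise 0.66x1 + 0.1x2 + 2.03x3 + 1.12x4 subject to:
  0.45x1 + 0.02x2 + 0.13x3 + 0.04x4 ≥ 1.03   (nitrogen)
  0.01x3 ≤ 0.01   (chloride)
  0.02x2 + 0.46x3 ≥ 0.35   (potassium (K₂O))
  x4 ≤ 0.7
  x1, x2, x3, x4 ≥ 0.
At the optimum only urea, compost blend are positive (potassium nitrate, bone meal = 0). Binding constraints: nitrogen and potassium (K₂O).
Solving gives x1 = 1.511, x2 = 17.5.
Objective = 0.66·1.511 + 0.1·17.5 = 2.7473.

$2.75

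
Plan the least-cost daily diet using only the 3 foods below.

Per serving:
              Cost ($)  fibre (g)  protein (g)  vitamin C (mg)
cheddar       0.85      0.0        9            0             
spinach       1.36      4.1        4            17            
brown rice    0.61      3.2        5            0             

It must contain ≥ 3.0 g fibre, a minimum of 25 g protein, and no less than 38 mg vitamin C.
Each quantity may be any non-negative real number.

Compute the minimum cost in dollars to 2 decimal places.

Let x1 = servings of cheddar, x2 = servings of spinach, x3 = servings of brown rice.
Minimise 0.85x1 + 1.36x2 + 0.61x3 with:
  4.1x2 + 3.2x3 ≥ 3   (fibre)
  9x1 + 4x2 + 5x3 ≥ 25   (protein)
  17x2 ≥ 38   (vitamin C)
  x1, x2, x3 ≥ 0.
The optimal basis is {cheddar, spinach}; brown rice drops out. Binding constraints: protein and vitamin C.
So cheddar = 1.784 servings, spinach = 2.235 servings.
Objective = 0.85·1.784 + 1.36·2.235 = 4.5560.

$4.56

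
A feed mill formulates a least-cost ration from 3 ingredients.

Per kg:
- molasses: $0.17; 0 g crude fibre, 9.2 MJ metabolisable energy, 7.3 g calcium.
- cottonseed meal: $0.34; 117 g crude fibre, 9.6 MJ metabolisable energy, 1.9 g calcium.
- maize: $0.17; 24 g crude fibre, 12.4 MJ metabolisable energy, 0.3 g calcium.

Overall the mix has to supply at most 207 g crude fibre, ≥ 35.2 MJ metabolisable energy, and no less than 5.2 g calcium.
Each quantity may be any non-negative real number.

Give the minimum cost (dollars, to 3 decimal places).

Let x1 = kg of molasses, x2 = kg of cottonseed meal, x3 = kg of maize.
Minimise 0.17x1 + 0.34x2 + 0.17x3 s.t.:
  117x2 + 24x3 ≤ 207   (crude fibre)
  9.2x1 + 9.6x2 + 12.4x3 ≥ 35.2   (metabolisable energy)
  7.3x1 + 1.9x2 + 0.3x3 ≥ 5.2   (calcium)
  x1, x2, x3 ≥ 0.
The cheapest feasible vertex uses only molasses, maize; cottonseed meal is not used. Binding constraints: metabolisable energy and calcium.
So molasses = 0.6144 kg, maize = 2.383 kg.
Hence cost = 0.17·0.6144 + 0.17·2.383 = $0.50956.

$0.510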